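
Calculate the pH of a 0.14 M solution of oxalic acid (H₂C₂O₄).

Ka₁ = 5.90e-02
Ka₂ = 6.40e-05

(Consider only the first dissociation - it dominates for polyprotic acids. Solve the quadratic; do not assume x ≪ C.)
pH = 1.18

x² + Ka₁·x − Ka₁·C = 0 with Ka₁ = 5.90e-02, C = 0.14.
x = (−Ka₁ + √(Ka₁² + 4·Ka₁·C))/2 = 6.6052e-02 M, so pH = 1.18.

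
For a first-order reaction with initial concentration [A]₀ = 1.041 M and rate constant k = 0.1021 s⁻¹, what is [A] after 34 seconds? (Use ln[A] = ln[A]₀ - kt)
0.0323 M

ln[A] = ln[A]₀ - k·t = ln(1.041) - (0.1021)·(34) = 0.0402 - 3.4714 = -3.4312
[A] = e^(-3.4312) = 0.0323 M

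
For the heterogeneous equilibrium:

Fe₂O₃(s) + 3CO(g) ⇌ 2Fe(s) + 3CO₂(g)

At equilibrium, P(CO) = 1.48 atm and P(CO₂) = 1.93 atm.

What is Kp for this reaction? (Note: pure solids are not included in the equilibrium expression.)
K_p = 2.218

Solids (Fe₂O₃, Fe) are excluded.
Kp = P(CO₂)³/P(CO)³ = (1.93)³/(1.48)³ = 7.189/3.242 = 2.218.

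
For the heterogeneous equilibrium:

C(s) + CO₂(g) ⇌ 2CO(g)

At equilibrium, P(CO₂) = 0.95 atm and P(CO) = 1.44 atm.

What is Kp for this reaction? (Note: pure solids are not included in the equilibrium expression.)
K_p = 2.183

Solid C is excluded.
Kp = P(CO)²/P(CO₂) = (1.44)²/0.95 = 2.074/0.95 = 2.183.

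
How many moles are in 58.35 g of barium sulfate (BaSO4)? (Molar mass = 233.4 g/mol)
Moles = 58.35 g ÷ 233.4 g/mol = 0.25 mol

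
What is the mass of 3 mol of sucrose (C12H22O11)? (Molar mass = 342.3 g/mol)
Mass = 3 mol × 342.3 g/mol = 1027 g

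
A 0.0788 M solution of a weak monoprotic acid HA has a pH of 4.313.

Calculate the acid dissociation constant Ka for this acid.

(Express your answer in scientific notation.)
K_a = 3.00e-08

[H⁺] = 10^(−pH) = 10^(−4.313) = 4.864e-05 M. For HA ⇌ H⁺ + A⁻, Ka = x²/(C − x) = (4.864e-05)²/(0.0788 − 4.864e-05) = 3.00e-08.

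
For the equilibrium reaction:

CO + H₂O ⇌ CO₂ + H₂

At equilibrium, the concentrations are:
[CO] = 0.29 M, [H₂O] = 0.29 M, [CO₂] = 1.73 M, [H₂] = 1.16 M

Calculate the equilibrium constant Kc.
K_c = 23.8621

Kc = ([CO₂] × [H₂]) / ([CO] × [H₂O])
   = ((1.73)·(1.16)) / ((0.29)·(0.29))
   = 2.0068 / 0.0841 = 23.8621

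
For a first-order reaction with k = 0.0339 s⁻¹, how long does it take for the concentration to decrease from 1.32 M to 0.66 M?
20.45 s

From ln[A] = ln[A]₀ - k·t: t = ln([A]₀/[A])/k = ln(1.32/0.66)/0.0339 = ln(2.0000)/0.0339 = 0.6931/0.0339 = 20.45 s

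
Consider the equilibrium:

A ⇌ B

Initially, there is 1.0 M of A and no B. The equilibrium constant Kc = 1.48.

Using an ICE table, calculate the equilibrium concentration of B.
[B] = 0.597 M

ICE: [A] = 1.0 − x, [B] = x.
Kc = x/(1.0 − x) = 1.48 ⇒ x = 1.48·1.0/(1 + 1.48) = 1.48/2.48 = 0.5968.
[B] = x = 0.597 M.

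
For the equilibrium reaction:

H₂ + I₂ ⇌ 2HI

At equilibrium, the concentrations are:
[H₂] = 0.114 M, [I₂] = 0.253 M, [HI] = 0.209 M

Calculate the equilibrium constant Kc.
K_c = 1.5145

Kc = ([HI]^2) / ([H₂] × [I₂])
   = ((0.209)^2) / ((0.114)·(0.253))
   = 0.043681 / 0.028842 = 1.5145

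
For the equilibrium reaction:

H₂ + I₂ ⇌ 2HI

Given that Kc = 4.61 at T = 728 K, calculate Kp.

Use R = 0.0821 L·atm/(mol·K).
K_p = 4.6100

Δn = (moles gaseous products) − (moles gaseous reactants) = 0
T = 728 K; RT = 0.0821 × 728 = 59.7688
Kp = Kc·(RT)^Δn = 4.61 × (59.7688)^0 = 4.61 × 1 = 4.6100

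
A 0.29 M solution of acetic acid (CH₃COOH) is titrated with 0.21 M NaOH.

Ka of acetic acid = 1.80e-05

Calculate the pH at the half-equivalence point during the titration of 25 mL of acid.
pH = pKa = 4.74

At the half-equivalence point, [HA] = [A⁻], so by Henderson–Hasselbalch pH = pKa + log(1) = pKa.
pKa = −log(1.80e-05) = 4.74.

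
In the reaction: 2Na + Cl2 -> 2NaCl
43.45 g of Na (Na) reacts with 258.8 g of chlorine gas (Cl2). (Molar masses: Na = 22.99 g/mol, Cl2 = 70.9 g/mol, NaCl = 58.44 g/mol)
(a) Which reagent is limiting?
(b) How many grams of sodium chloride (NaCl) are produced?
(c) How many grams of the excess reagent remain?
(a) Na, (b) 110.4 g, (c) 191.8 g

Moles of Na = 43.45 g ÷ 22.99 g/mol = 1.88995 mol
Moles of Cl2 = 258.8 g ÷ 70.9 g/mol = 3.65021 mol
Moles ÷ coefficient: Na: 1.88995/2 = 0.945, Cl2: 3.65021/1 = 3.65
(a) Na has the smaller value, so Na is the limiting reagent.
(b) Moles of NaCl = 1.88995 mol Na × (2/2) = 1.88995 mol; mass = 1.88995 mol × 58.44 g/mol = 110.4 g
(c) Cl2 consumed = 1.88995 × (1/2) = 0.944976 mol; remaining = 3.65021 − 0.944976 = 2.70524 mol; mass = 2.70524 mol × 70.9 g/mol = 191.8 g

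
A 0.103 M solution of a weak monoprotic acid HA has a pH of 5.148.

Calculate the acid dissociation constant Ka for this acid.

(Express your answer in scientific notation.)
K_a = 4.91e-10

[H⁺] = 10^(−pH) = 10^(−5.148) = 7.112e-06 M. For HA ⇌ H⁺ + A⁻, Ka = x²/(C − x) = (7.112e-06)²/(0.103 − 7.112e-06) = 4.91e-10.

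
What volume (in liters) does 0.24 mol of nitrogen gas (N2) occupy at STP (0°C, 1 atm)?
At STP, 1 mol of gas occupies 22.4 L
Volume = 0.24 mol × 22.4 L/mol = 5.38 L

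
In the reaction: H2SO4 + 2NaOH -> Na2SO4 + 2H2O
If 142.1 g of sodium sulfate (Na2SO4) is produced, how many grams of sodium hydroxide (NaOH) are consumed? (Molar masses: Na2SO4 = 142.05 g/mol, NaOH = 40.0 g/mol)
Moles of Na2SO4 = 142.1 g ÷ 142.05 g/mol = 1.00035 mol
Mole ratio: 2 mol NaOH / 1 mol Na2SO4
Moles of NaOH = 1.00035 × (2/1) = 2.0007 mol
Mass of NaOH = 2.0007 mol × 40.0 g/mol = 80.03 g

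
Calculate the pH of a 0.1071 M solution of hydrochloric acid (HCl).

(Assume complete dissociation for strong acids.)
pH = 0.97

[H⁺] = 0.1071 M for strong acid. pH = -log[H⁺] = -log(0.1071)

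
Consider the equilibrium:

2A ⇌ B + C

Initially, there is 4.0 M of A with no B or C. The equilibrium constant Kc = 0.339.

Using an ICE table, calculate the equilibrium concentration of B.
[B] = 1.076 M

ICE: [A] = 4.0 − 2x, [B] = [C] = x.
Kc = x²/(4.0 − 2x)² = 0.339 ⇒ √Kc = x/(4.0 − 2x).
x = √0.339·4.0/(1 + 2√0.339) = 0.58224·4.0/2.1645 = 1.076.
[B] = x = 1.076 M.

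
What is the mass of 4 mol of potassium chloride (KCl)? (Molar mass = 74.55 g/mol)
Mass = 4 mol × 74.55 g/mol = 298.2 g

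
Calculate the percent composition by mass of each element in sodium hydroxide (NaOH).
Na: 57.48%, O: 40.00%, H: 2.52%

Molar mass of NaOH = 40.0 g/mol
% Na = (1 × 22.99) / 40.0 × 100% = 22.99 / 40.0 × 100% = 57.48%
% O = (1 × 16.0) / 40.0 × 100% = 16 / 40.0 × 100% = 40.00%
% H = (1 × 1.008) / 40.0 × 100% = 1.008 / 40.0 × 100% = 2.52%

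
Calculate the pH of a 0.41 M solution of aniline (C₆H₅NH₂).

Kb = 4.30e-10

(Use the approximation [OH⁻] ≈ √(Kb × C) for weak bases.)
pH = 9.12

[OH⁻] = √(Kb × C) = √(4.30e-10 × 0.41) = 1.3278e-05. pOH = 4.88, pH = 14 - pOH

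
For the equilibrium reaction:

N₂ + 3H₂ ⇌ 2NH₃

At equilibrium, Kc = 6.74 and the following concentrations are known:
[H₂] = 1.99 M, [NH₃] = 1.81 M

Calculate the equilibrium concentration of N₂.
[N₂] = 0.0617 M

Kc = ([NH₃]^2) / ([N₂] × [H₂]^3) = 6.74
[N₂]^1 = (product terms)/(Kc · other reactant terms) = 3.2761 / (6.74 · 7.8806) = 0.061679
[N₂] = 0.0617 M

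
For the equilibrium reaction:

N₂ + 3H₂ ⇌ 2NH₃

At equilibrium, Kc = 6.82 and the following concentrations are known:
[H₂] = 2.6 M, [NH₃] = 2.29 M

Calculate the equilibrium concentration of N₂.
[N₂] = 0.0437 M

Kc = ([NH₃]^2) / ([N₂] × [H₂]^3) = 6.82
[N₂]^1 = (product terms)/(Kc · other reactant terms) = 5.2441 / (6.82 · 17.576) = 0.043749
[N₂] = 0.0437 M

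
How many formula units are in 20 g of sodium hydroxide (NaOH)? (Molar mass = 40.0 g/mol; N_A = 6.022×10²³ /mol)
Moles = 20 g ÷ 40.0 g/mol = 0.5 mol
Formula units = 0.5 mol × 6.022×10²³ /mol = 3.011e+23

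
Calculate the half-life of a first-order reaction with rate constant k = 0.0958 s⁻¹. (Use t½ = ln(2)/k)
7.24 s

t½ = ln(2)/k = 0.6931/0.0958 = 7.24 s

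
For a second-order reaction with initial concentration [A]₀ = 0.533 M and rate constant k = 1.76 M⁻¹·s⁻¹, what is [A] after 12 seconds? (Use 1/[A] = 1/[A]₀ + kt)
0.0435 M

1/[A] = 1/[A]₀ + k·t = 1/0.533 + (1.76)·(12) = 1.8762 + 21.1200 = 22.9962
[A] = 1/22.9962 = 0.0435 M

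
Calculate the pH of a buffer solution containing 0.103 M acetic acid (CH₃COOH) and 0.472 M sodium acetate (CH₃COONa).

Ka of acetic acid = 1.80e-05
pH = 5.41

pKa = -log(1.80e-05) = 4.74. pH = pKa + log([A⁻]/[HA]) = 4.74 + log(0.472/0.103)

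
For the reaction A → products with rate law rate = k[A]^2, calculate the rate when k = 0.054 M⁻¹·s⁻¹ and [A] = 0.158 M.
0.001348 M/s

rate = k·[A]^2 = 0.054·(0.158)^2 = 0.054·0.024964 = 0.001348 M/s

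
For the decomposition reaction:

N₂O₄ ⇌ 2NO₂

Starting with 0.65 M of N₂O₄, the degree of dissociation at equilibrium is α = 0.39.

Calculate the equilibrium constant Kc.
K_c = 0.6483

x = α·[A]₀ = 0.39 × 0.65 = 0.2535 M dissociated.
At eq: [N₂O₄] = 0.65 − 0.2535 = 0.3965 M; [NO₂] = 2x = 0.507 M.
Kc = [NO₂]²/[N₂O₄] = (0.507)²/0.3965 = 0.6483.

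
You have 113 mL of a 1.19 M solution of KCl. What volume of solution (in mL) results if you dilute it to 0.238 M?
Using M₁V₁ = M₂V₂:
1.19 × 113 = 0.238 × V₂
V₂ = (1.19 × 113) / 0.238 = 565 mL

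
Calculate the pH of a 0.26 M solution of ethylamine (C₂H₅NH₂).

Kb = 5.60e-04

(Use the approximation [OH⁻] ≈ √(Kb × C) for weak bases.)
pH = 12.08

[OH⁻] = √(Kb × C) = √(5.60e-04 × 0.26) = 1.2066e-02. pOH = 1.92, pH = 14 - pOH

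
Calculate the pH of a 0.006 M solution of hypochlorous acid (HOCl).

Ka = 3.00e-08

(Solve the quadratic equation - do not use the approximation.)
pH = 4.87

x² + Ka×x - Ka×C = 0. Using quadratic formula: [H⁺] = 1.3401e-05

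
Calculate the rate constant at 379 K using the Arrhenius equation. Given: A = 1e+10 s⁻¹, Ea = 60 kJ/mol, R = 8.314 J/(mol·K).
5.37e+01 s⁻¹

k = A·exp(-Ea/(R·T)) = 1e+10·exp(-60000/(8.314·379)) = 1e+10·exp(-19.0415) = 1e+10·5.3748e-09 = 5.37e+01 s⁻¹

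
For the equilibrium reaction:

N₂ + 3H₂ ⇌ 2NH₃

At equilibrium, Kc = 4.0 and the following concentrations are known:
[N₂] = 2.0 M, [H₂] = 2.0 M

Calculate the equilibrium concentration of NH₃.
[NH₃] = 8.0000 M

Kc = ([NH₃]^2) / ([N₂] × [H₂]^3) = 4.0
[NH₃]^2 = Kc · (reactant terms)/(other product terms) = 4.0 · 16 / 1 = 64
[NH₃] = (64)^(1/2) = 8.0000 M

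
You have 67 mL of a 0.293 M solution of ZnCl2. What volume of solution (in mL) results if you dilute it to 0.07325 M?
Using M₁V₁ = M₂V₂:
0.293 × 67 = 0.07325 × V₂
V₂ = (0.293 × 67) / 0.07325 = 268 mL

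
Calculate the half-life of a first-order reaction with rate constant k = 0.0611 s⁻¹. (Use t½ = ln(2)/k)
11.34 s

t½ = ln(2)/k = 0.6931/0.0611 = 11.34 s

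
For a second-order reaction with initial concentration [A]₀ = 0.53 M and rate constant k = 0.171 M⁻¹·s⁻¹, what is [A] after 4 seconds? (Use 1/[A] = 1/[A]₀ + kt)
0.3890 M

1/[A] = 1/[A]₀ + k·t = 1/0.53 + (0.171)·(4) = 1.8868 + 0.6840 = 2.5708
[A] = 1/2.5708 = 0.3890 M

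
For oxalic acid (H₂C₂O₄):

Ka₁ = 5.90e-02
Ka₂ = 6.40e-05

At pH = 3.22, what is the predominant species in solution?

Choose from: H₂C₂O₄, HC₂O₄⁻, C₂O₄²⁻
HC₂O₄⁻

pKa1 = 1.23, pKa2 = 4.19. Each pKa is the crossover between adjacent species; pH = 3.22 lies in the region where HC₂O₄⁻ predominates.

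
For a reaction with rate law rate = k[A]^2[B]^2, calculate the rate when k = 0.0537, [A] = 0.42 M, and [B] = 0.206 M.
0.000402 M/s

rate = k·[A]^2·[B]^2 = 0.0537·(0.42)^2·(0.206)^2 = 0.0537·0.1764·0.042436 = 0.000402 M/s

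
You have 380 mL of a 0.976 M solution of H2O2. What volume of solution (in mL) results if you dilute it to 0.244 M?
Using M₁V₁ = M₂V₂:
0.976 × 380 = 0.244 × V₂
V₂ = (0.976 × 380) / 0.244 = 1520 mL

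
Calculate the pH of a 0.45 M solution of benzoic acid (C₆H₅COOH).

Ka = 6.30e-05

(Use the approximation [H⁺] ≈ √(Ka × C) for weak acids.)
pH = 2.27

[H⁺] = √(Ka × C) = √(6.30e-05 × 0.45) = 5.3245e-03. pH = -log(5.3245e-03)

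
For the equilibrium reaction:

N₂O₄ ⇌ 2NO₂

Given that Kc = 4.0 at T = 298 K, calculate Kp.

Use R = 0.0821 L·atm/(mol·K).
K_p = 97.8632

Δn = (moles gaseous products) − (moles gaseous reactants) = 1
T = 298 K; RT = 0.0821 × 298 = 24.4658
Kp = Kc·(RT)^Δn = 4.0 × (24.4658)^1 = 4.0 × 24.4658 = 97.8632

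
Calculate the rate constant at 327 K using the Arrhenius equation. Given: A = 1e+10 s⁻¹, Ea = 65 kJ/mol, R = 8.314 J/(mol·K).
4.14e-01 s⁻¹

k = A·exp(-Ea/(R·T)) = 1e+10·exp(-65000/(8.314·327)) = 1e+10·exp(-23.9087) = 1e+10·4.1361e-11 = 4.14e-01 s⁻¹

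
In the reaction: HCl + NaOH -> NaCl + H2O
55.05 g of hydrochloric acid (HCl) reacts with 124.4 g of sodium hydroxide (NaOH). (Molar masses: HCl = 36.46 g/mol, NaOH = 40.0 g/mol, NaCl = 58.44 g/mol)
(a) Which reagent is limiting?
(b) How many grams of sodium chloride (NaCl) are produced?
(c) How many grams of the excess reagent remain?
(a) HCl, (b) 88.24 g, (c) 64.01 g

Moles of HCl = 55.05 g ÷ 36.46 g/mol = 1.50987 mol
Moles of NaOH = 124.4 g ÷ 40.0 g/mol = 3.11 mol
Moles ÷ coefficient: HCl: 1.50987/1 = 1.51, NaOH: 3.11/1 = 3.11
(a) HCl has the smaller value, so HCl is the limiting reagent.
(b) Moles of NaCl = 1.50987 mol HCl × (1/1) = 1.50987 mol; mass = 1.50987 mol × 58.44 g/mol = 88.24 g
(c) NaOH consumed = 1.50987 × (1/1) = 1.50987 mol; remaining = 3.11 − 1.50987 = 1.60013 mol; mass = 1.60013 mol × 40.0 g/mol = 64.01 g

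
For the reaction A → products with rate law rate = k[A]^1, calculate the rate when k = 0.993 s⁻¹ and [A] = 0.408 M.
0.4051 M/s

rate = k·[A]^1 = 0.993·(0.408)^1 = 0.993·0.408 = 0.4051 M/s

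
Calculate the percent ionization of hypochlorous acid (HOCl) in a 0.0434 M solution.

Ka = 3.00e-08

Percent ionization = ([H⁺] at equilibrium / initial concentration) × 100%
Percent ionization = 0.0831%

Let x = [H⁺]. Ka = x²/(C - x) ⇒ x² + (3.00e-08)x - (3.00e-08)(0.0434) = 0. x = 3.6068e-05. Percent = (3.6068e-05/0.0434) × 100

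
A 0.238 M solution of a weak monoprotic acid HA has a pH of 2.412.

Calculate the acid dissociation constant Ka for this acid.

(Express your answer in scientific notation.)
K_a = 6.41e-05

[H⁺] = 10^(−pH) = 10^(−2.412) = 3.873e-03 M. For HA ⇌ H⁺ + A⁻, Ka = x²/(C − x) = (3.873e-03)²/(0.238 − 3.873e-03) = 6.41e-05.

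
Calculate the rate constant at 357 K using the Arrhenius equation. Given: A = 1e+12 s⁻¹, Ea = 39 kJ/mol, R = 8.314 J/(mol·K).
1.97e+06 s⁻¹

k = A·exp(-Ea/(R·T)) = 1e+12·exp(-39000/(8.314·357)) = 1e+12·exp(-13.1397) = 1e+12·1.9656e-06 = 1.97e+06 s⁻¹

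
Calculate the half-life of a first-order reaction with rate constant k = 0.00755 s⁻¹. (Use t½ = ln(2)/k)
91.81 s

t½ = ln(2)/k = 0.6931/0.00755 = 91.81 s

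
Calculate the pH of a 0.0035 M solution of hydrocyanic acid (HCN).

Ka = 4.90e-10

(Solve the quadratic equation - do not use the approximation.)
pH = 5.88

x² + Ka×x - Ka×C = 0. Using quadratic formula: [H⁺] = 1.3093e-06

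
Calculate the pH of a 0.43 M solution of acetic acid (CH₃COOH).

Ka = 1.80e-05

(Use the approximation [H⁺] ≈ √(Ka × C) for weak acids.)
pH = 2.56

[H⁺] = √(Ka × C) = √(1.80e-05 × 0.43) = 2.7821e-03. pH = -log(2.7821e-03)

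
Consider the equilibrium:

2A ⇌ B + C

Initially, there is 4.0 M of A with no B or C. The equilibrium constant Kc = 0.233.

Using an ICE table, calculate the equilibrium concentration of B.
[B] = 0.982 M

ICE: [A] = 4.0 − 2x, [B] = [C] = x.
Kc = x²/(4.0 − 2x)² = 0.233 ⇒ √Kc = x/(4.0 − 2x).
x = √0.233·4.0/(1 + 2√0.233) = 0.4827·4.0/1.9654 = 0.9824.
[B] = x = 0.982 M.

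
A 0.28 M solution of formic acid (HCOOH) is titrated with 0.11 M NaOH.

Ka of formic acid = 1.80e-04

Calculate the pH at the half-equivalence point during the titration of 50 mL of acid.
pH = pKa = 3.74

At the half-equivalence point, [HA] = [A⁻], so by Henderson–Hasselbalch pH = pKa + log(1) = pKa.
pKa = −log(1.80e-04) = 3.74.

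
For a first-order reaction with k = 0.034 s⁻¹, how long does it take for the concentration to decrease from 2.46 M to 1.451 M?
15.53 s

From ln[A] = ln[A]₀ - k·t: t = ln([A]₀/[A])/k = ln(2.46/1.451)/0.034 = ln(1.6954)/0.034 = 0.5279/0.034 = 15.53 s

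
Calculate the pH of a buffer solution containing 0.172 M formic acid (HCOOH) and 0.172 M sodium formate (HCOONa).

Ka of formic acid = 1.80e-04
pH = 3.74

pKa = -log(1.80e-04) = 3.74. pH = pKa + log([A⁻]/[HA]) = 3.74 + log(0.172/0.172)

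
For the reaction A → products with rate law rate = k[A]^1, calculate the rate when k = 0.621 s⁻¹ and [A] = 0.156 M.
0.09688 M/s

rate = k·[A]^1 = 0.621·(0.156)^1 = 0.621·0.156 = 0.09688 M/s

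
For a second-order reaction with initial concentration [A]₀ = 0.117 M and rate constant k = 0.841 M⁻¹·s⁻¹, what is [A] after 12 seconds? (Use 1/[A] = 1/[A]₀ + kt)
0.0537 M

1/[A] = 1/[A]₀ + k·t = 1/0.117 + (0.841)·(12) = 8.5470 + 10.0920 = 18.6390
[A] = 1/18.6390 = 0.0537 M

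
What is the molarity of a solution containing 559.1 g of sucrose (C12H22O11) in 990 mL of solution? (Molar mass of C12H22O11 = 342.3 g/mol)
Moles of C12H22O11 = 559.1 g ÷ 342.3 g/mol = 1.63336 mol
Volume = 990 mL = 0.99 L
Molarity = 1.63336 mol ÷ 0.99 L = 1.65 M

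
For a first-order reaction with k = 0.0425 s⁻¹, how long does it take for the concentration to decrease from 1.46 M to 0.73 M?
16.31 s

From ln[A] = ln[A]₀ - k·t: t = ln([A]₀/[A])/k = ln(1.46/0.73)/0.0425 = ln(2.0000)/0.0425 = 0.6931/0.0425 = 16.31 s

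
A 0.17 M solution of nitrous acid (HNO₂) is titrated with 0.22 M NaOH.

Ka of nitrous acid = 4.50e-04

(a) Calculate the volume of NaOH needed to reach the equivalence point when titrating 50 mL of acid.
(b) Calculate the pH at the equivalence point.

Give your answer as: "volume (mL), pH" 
V = 38.6 mL, pH = 8.16

(a) At equivalence: moles acid = moles base.
moles acid = 0.17 × 0.05 = 0.0085 mol; V_NaOH = 0.0085/0.22 = 0.03864 L = 38.6 mL.
(b) At equivalence, all acid → conjugate base A⁻ at [A⁻] = 0.0085/0.08864 = 0.0959 M.
Kb = Kw/Ka = 1.0e-14/4.50e-04 = 2.222e-11; [OH⁻] = √(Kb·[A⁻]) = 1.460e-06; pOH = 5.84; pH = 14 − pOH = 8.16.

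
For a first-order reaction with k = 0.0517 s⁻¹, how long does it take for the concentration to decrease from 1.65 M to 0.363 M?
29.29 s

From ln[A] = ln[A]₀ - k·t: t = ln([A]₀/[A])/k = ln(1.65/0.363)/0.0517 = ln(4.5455)/0.0517 = 1.5141/0.0517 = 29.29 s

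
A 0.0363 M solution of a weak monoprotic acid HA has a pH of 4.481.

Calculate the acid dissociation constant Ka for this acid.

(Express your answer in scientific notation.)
K_a = 3.01e-08

[H⁺] = 10^(−pH) = 10^(−4.481) = 3.304e-05 M. For HA ⇌ H⁺ + A⁻, Ka = x²/(C − x) = (3.304e-05)²/(0.0363 − 3.304e-05) = 3.01e-08.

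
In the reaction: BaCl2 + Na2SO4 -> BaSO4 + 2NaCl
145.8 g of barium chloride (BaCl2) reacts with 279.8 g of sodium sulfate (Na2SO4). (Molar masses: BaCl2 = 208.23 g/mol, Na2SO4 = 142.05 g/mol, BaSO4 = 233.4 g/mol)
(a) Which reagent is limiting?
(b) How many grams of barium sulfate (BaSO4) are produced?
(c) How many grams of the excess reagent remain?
(a) BaCl2, (b) 163.4 g, (c) 180.3 g

Moles of BaCl2 = 145.8 g ÷ 208.23 g/mol = 0.700187 mol
Moles of Na2SO4 = 279.8 g ÷ 142.05 g/mol = 1.96973 mol
Moles ÷ coefficient: BaCl2: 0.700187/1 = 0.7002, Na2SO4: 1.96973/1 = 1.97
(a) BaCl2 has the smaller value, so BaCl2 is the limiting reagent.
(b) Moles of BaSO4 = 0.700187 mol BaCl2 × (1/1) = 0.700187 mol; mass = 0.700187 mol × 233.4 g/mol = 163.4 g
(c) Na2SO4 consumed = 0.700187 × (1/1) = 0.700187 mol; remaining = 1.96973 − 0.700187 = 1.26954 mol; mass = 1.26954 mol × 142.05 g/mol = 180.3 g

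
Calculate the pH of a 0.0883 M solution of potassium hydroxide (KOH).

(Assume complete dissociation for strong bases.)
pH = 12.95

[OH⁻] = 0.0883 M for strong base. pOH = -log[OH⁻] = 1.05, pH = 14 - pOH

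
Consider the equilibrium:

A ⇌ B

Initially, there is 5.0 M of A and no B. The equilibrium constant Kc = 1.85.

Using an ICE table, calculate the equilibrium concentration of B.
[B] = 3.246 M

ICE: [A] = 5.0 − x, [B] = x.
Kc = x/(5.0 − x) = 1.85 ⇒ x = 1.85·5.0/(1 + 1.85) = 9.25/2.85 = 3.246.
[B] = x = 3.246 M.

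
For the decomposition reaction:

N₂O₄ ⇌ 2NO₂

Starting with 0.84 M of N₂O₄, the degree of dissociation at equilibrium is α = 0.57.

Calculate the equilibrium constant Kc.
K_c = 2.5388

x = α·[A]₀ = 0.57 × 0.84 = 0.4788 M dissociated.
At eq: [N₂O₄] = 0.84 − 0.4788 = 0.3612 M; [NO₂] = 2x = 0.9576 M.
Kc = [NO₂]²/[N₂O₄] = (0.9576)²/0.3612 = 2.539.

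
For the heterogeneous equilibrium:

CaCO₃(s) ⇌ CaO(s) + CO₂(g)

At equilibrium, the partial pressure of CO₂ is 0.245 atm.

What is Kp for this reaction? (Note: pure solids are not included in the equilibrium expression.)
K_p = 0.245

Solids (CaCO₃, CaO) have activity 1 and are excluded.
Kp = P(CO₂) = 0.245.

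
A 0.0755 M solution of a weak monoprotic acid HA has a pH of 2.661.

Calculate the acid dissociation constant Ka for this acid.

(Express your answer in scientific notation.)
K_a = 6.50e-05

[H⁺] = 10^(−pH) = 10^(−2.661) = 2.183e-03 M. For HA ⇌ H⁺ + A⁻, Ka = x²/(C − x) = (2.183e-03)²/(0.0755 − 2.183e-03) = 6.50e-05.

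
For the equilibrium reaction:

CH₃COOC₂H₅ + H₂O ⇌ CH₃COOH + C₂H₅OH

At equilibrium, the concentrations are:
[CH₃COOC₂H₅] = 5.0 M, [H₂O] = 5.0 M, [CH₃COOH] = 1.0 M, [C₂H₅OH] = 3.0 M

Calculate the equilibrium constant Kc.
K_c = 0.1200

Kc = ([CH₃COOH] × [C₂H₅OH]) / ([CH₃COOC₂H₅] × [H₂O])
   = ((1.0)·(3.0)) / ((5.0)·(5.0))
   = 3 / 25 = 0.1200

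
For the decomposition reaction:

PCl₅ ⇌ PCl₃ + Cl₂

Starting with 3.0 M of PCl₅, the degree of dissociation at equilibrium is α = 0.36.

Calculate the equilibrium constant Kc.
K_c = 0.6075

x = α·[A]₀ = 0.36 × 3.0 = 1.08 M dissociated.
At eq: [PCl₅] = 3.0 − 1.08 = 1.92 M; [PCl₃] = [Cl₂] = x = 1.08 M.
Kc = [PCl₃][Cl₂]/[PCl₅] = (1.08)²/1.92 = 0.6075.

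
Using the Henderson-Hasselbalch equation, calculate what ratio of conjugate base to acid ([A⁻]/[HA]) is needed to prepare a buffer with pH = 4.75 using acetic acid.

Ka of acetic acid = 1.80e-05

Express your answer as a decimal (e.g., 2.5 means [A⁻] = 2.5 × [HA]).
[A⁻]/[HA] = 1.012

pKa = −log(1.80e-05) = 4.7447. pH = pKa + log([A⁻]/[HA]). 4.75 = 4.7447 + log(ratio). log(ratio) = 4.75 − 4.7447 = 0.0053. ratio = 10^(0.0053) = 1.012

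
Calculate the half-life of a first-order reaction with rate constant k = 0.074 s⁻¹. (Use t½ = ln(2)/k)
9.37 s

t½ = ln(2)/k = 0.6931/0.074 = 9.37 s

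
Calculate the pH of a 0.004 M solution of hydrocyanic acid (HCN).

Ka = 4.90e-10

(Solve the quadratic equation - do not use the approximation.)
pH = 5.85

x² + Ka×x - Ka×C = 0. Using quadratic formula: [H⁺] = 1.3998e-06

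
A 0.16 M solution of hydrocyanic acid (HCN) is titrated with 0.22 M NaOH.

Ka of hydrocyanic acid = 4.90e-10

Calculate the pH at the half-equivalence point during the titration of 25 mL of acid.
pH = pKa = 9.31

At the half-equivalence point, [HA] = [A⁻], so by Henderson–Hasselbalch pH = pKa + log(1) = pKa.
pKa = −log(4.90e-10) = 9.31.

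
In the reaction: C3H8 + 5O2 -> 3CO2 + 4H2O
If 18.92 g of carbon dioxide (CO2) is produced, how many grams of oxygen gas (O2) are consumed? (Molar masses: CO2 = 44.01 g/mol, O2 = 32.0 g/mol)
Moles of CO2 = 18.92 g ÷ 44.01 g/mol = 0.429902 mol
Mole ratio: 5 mol O2 / 3 mol CO2
Moles of O2 = 0.429902 × (5/3) = 0.716504 mol
Mass of O2 = 0.716504 mol × 32.0 g/mol = 22.93 g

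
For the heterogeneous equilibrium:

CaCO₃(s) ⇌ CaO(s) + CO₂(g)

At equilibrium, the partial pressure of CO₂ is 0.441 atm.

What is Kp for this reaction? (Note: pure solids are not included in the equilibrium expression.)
K_p = 0.441

Solids (CaCO₃, CaO) have activity 1 and are excluded.
Kp = P(CO₂) = 0.441.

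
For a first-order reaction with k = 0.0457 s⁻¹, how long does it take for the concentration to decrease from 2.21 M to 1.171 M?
13.90 s

From ln[A] = ln[A]₀ - k·t: t = ln([A]₀/[A])/k = ln(2.21/1.171)/0.0457 = ln(1.8873)/0.0457 = 0.6351/0.0457 = 13.90 s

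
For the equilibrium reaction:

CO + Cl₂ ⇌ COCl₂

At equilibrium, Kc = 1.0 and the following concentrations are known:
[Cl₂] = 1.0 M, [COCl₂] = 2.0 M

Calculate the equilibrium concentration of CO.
[CO] = 2.0000 M

Kc = ([COCl₂]) / ([CO] × [Cl₂]) = 1.0
[CO]^1 = (product terms)/(Kc · other reactant terms) = 2 / (1.0 · 1) = 2
[CO] = 2.0000 M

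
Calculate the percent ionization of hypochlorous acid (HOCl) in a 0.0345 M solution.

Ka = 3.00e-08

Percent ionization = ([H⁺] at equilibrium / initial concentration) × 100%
Percent ionization = 0.0932%

Let x = [H⁺]. Ka = x²/(C - x) ⇒ x² + (3.00e-08)x - (3.00e-08)(0.0345) = 0. x = 3.2156e-05. Percent = (3.2156e-05/0.0345) × 100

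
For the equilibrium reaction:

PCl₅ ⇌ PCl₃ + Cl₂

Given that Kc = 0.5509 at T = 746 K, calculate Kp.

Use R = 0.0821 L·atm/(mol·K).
K_p = 33.7408

Δn = (moles gaseous products) − (moles gaseous reactants) = 1
T = 746 K; RT = 0.0821 × 746 = 61.2466
Kp = Kc·(RT)^Δn = 0.5509 × (61.2466)^1 = 0.5509 × 61.2466 = 33.7408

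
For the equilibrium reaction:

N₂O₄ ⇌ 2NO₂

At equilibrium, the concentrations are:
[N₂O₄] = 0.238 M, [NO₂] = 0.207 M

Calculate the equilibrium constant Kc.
K_c = 0.1800

Kc = ([NO₂]^2) / ([N₂O₄])
   = ((0.207)^2) / ((0.238))
   = 0.042849 / 0.238 = 0.1800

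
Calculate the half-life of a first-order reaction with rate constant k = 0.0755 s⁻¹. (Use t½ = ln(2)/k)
9.18 s

t½ = ln(2)/k = 0.6931/0.0755 = 9.18 s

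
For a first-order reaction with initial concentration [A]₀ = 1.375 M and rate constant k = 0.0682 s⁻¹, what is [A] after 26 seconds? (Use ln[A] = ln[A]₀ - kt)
0.2335 M

ln[A] = ln[A]₀ - k·t = ln(1.375) - (0.0682)·(26) = 0.3185 - 1.7732 = -1.4547
[A] = e^(-1.4547) = 0.2335 M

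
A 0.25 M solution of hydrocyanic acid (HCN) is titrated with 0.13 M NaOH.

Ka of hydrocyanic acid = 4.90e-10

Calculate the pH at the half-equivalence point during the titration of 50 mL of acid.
pH = pKa = 9.31

At the half-equivalence point, [HA] = [A⁻], so by Henderson–Hasselbalch pH = pKa + log(1) = pKa.
pKa = −log(4.90e-10) = 9.31.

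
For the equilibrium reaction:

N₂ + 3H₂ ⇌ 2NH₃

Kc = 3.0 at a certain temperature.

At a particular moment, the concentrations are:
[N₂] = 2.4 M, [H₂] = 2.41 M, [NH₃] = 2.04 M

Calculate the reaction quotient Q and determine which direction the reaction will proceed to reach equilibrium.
Q = 0.124, Q < K, reaction proceeds forward (toward products)

Q = ([NH₃]^2) / ([N₂] × [H₂]^3)
  = ((2.04)^2) / ((2.4)·(2.41)^3) = 4.1616/33.594 = 0.1239
Since Q = 0.1239 < Kc = 3.0, the reaction proceeds forward (toward products) to reach equilibrium.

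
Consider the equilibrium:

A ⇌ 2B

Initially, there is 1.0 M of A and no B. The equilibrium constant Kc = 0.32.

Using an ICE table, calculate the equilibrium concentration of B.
[B] = 0.491 M

ICE: [A] = 1.0 − x, [B] = 2x.
Kc = (2x)²/(1.0 − x) = 0.32 ⇒ 4x² + 0.32x − 0.32 = 0.
x = (−0.32 + √(0.32² + 4·4·0.32))/(2·4) = (−0.32 + √5.2224)/8 = 0.24566.
[B] = 2x = 0.491 M.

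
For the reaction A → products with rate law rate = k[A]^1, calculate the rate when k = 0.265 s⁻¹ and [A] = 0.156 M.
0.04134 M/s

rate = k·[A]^1 = 0.265·(0.156)^1 = 0.265·0.156 = 0.04134 M/s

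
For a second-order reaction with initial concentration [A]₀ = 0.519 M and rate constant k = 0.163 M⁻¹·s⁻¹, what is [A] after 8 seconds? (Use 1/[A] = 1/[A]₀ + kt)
0.3095 M

1/[A] = 1/[A]₀ + k·t = 1/0.519 + (0.163)·(8) = 1.9268 + 1.3040 = 3.2308
[A] = 1/3.2308 = 0.3095 M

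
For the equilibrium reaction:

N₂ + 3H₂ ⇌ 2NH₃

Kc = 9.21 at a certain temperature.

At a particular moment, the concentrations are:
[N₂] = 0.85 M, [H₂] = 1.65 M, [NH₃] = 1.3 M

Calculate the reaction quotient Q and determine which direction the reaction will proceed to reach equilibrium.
Q = 0.443, Q < K, reaction proceeds forward (toward products)

Q = ([NH₃]^2) / ([N₂] × [H₂]^3)
  = ((1.3)^2) / ((0.85)·(1.65)^3) = 1.69/3.8183 = 0.4426
Since Q = 0.4426 < Kc = 9.21, the reaction proceeds forward (toward products) to reach equilibrium.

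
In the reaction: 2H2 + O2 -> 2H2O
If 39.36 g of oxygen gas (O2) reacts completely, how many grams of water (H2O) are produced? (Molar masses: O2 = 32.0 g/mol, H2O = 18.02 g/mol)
Moles of O2 = 39.36 g ÷ 32.0 g/mol = 1.23 mol
Mole ratio: 2 mol H2O / 1 mol O2
Moles of H2O = 1.23 × (2/1) = 2.46 mol
Mass of H2O = 2.46 mol × 18.02 g/mol = 44.33 g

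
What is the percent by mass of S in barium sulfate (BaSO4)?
Mass of S in formula = 32.07 × 1 = 32.07 g/mol
Molar mass = 233.4 g/mol
% S = (32.07/233.4) × 100% = 13.74%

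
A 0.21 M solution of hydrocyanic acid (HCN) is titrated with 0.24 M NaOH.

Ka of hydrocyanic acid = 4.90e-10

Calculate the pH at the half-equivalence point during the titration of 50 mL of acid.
pH = pKa = 9.31

At the half-equivalence point, [HA] = [A⁻], so by Henderson–Hasselbalch pH = pKa + log(1) = pKa.
pKa = −log(4.90e-10) = 9.31.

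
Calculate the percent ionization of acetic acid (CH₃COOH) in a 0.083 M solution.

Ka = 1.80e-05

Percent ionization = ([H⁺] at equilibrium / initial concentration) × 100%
Percent ionization = 1.46%

Let x = [H⁺]. Ka = x²/(C - x) ⇒ x² + (1.80e-05)x - (1.80e-05)(0.083) = 0. x = 1.2133e-03. Percent = (1.2133e-03/0.083) × 100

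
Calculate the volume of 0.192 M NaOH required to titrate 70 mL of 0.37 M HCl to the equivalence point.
V_{base} = 134.9 mL

At equivalence: moles acid = moles base.
moles HCl = 0.37 M × 0.07 L = 0.0259 mol
V_NaOH = 0.0259 mol ÷ 0.192 M = 0.1349 L = 134.9 mL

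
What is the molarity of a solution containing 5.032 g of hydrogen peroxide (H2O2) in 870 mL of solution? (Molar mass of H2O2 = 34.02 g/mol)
Moles of H2O2 = 5.032 g ÷ 34.02 g/mol = 0.147913 mol
Volume = 870 mL = 0.87 L
Molarity = 0.147913 mol ÷ 0.87 L = 0.17 M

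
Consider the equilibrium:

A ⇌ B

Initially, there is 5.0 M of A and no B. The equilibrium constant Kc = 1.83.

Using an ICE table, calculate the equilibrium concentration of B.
[B] = 3.233 M

ICE: [A] = 5.0 − x, [B] = x.
Kc = x/(5.0 − x) = 1.83 ⇒ x = 1.83·5.0/(1 + 1.83) = 9.15/2.83 = 3.233.
[B] = x = 3.233 M.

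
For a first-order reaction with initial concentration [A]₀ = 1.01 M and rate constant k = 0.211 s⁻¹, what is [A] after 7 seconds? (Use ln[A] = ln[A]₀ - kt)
0.2306 M

ln[A] = ln[A]₀ - k·t = ln(1.01) - (0.211)·(7) = 0.0100 - 1.4770 = -1.4670
[A] = e^(-1.4670) = 0.2306 M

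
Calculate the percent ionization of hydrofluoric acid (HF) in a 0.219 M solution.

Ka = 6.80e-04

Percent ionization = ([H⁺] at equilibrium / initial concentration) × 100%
Percent ionization = 5.42%

Let x = [H⁺]. Ka = x²/(C - x) ⇒ x² + (6.80e-04)x - (6.80e-04)(0.219) = 0. x = 1.1868e-02. Percent = (1.1868e-02/0.219) × 100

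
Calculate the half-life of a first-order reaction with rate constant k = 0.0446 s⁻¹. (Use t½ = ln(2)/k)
15.54 s

t½ = ln(2)/k = 0.6931/0.0446 = 15.54 s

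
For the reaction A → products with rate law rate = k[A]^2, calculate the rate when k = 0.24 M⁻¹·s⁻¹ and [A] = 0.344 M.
0.0284 M/s

rate = k·[A]^2 = 0.24·(0.344)^2 = 0.24·0.118336 = 0.0284 M/s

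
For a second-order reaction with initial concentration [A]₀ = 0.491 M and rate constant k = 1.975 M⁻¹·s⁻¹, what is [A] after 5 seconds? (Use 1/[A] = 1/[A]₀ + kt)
0.0840 M

1/[A] = 1/[A]₀ + k·t = 1/0.491 + (1.975)·(5) = 2.0367 + 9.8750 = 11.9117
[A] = 1/11.9117 = 0.0840 M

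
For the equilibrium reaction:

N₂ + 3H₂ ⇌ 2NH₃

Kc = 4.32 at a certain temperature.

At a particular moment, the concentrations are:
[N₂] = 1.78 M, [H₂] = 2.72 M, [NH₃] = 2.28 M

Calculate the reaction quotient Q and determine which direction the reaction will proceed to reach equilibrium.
Q = 0.145, Q < K, reaction proceeds forward (toward products)

Q = ([NH₃]^2) / ([N₂] × [H₂]^3)
  = ((2.28)^2) / ((1.78)·(2.72)^3) = 5.1984/35.82 = 0.1451
Since Q = 0.1451 < Kc = 4.32, the reaction proceeds forward (toward products) to reach equilibrium.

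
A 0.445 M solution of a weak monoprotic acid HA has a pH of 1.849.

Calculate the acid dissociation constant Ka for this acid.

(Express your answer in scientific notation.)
K_a = 4.65e-04

[H⁺] = 10^(−pH) = 10^(−1.849) = 1.416e-02 M. For HA ⇌ H⁺ + A⁻, Ka = x²/(C − x) = (1.416e-02)²/(0.445 − 1.416e-02) = 4.65e-04.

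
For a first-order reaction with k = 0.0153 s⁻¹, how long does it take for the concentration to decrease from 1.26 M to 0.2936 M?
95.21 s

From ln[A] = ln[A]₀ - k·t: t = ln([A]₀/[A])/k = ln(1.26/0.2936)/0.0153 = ln(4.2916)/0.0153 = 1.4566/0.0153 = 95.21 s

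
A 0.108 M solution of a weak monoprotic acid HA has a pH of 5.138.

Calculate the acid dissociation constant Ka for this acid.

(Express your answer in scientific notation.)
K_a = 4.90e-10

[H⁺] = 10^(−pH) = 10^(−5.138) = 7.278e-06 M. For HA ⇌ H⁺ + A⁻, Ka = x²/(C − x) = (7.278e-06)²/(0.108 − 7.278e-06) = 4.90e-10.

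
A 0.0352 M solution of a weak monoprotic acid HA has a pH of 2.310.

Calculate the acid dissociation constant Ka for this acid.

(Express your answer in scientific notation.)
K_a = 7.92e-04

[H⁺] = 10^(−pH) = 10^(−2.310) = 4.898e-03 M. For HA ⇌ H⁺ + A⁻, Ka = x²/(C − x) = (4.898e-03)²/(0.0352 − 4.898e-03) = 7.92e-04.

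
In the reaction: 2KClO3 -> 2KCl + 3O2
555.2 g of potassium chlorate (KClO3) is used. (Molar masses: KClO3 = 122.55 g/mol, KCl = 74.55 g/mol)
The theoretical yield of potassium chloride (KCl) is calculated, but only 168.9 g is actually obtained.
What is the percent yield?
Moles of KClO3 = 555.2 g ÷ 122.55 g/mol = 4.5304 mol
Mole ratio: 2 mol KCl / 2 mol KClO3
Moles of KCl = 4.5304 × (2/2) = 4.5304 mol
Theoretical yield = 4.5304 mol × 74.55 g/mol = 337.74 g
Actual yield = 168.9 g
Percent yield = (168.9 / 337.74) × 100% = 50.0%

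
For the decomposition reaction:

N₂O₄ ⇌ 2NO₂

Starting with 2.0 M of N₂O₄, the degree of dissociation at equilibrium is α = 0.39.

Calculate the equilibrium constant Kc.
K_c = 1.9948

x = α·[A]₀ = 0.39 × 2.0 = 0.78 M dissociated.
At eq: [N₂O₄] = 2.0 − 0.78 = 1.22 M; [NO₂] = 2x = 1.56 M.
Kc = [NO₂]²/[N₂O₄] = (1.56)²/1.22 = 1.995.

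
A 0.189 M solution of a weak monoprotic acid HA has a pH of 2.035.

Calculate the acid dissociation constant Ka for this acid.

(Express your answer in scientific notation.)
K_a = 4.73e-04

[H⁺] = 10^(−pH) = 10^(−2.035) = 9.226e-03 M. For HA ⇌ H⁺ + A⁻, Ka = x²/(C − x) = (9.226e-03)²/(0.189 − 9.226e-03) = 4.73e-04.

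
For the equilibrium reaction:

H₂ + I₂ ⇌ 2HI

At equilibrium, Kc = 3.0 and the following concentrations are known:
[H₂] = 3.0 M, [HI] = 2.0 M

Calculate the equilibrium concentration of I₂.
[I₂] = 0.4444 M

Kc = ([HI]^2) / ([H₂] × [I₂]) = 3.0
[I₂]^1 = (product terms)/(Kc · other reactant terms) = 4 / (3.0 · 3) = 0.44444
[I₂] = 0.4444 M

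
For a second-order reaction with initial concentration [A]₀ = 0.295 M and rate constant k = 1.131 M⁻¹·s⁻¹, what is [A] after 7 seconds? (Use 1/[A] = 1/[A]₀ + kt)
0.0884 M

1/[A] = 1/[A]₀ + k·t = 1/0.295 + (1.131)·(7) = 3.3898 + 7.9170 = 11.3068
[A] = 1/11.3068 = 0.0884 M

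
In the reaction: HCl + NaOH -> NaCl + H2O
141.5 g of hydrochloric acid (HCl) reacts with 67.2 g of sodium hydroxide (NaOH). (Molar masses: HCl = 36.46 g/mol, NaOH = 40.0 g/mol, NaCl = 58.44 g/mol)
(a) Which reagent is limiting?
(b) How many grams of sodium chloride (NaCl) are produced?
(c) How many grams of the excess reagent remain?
(a) NaOH, (b) 98.18 g, (c) 80.25 g

Moles of HCl = 141.5 g ÷ 36.46 g/mol = 3.88097 mol
Moles of NaOH = 67.2 g ÷ 40.0 g/mol = 1.68 mol
Moles ÷ coefficient: HCl: 3.88097/1 = 3.881, NaOH: 1.68/1 = 1.68
(a) NaOH has the smaller value, so NaOH is the limiting reagent.
(b) Moles of NaCl = 1.68 mol NaOH × (1/1) = 1.68 mol; mass = 1.68 mol × 58.44 g/mol = 98.18 g
(c) HCl consumed = 1.68 × (1/1) = 1.68 mol; remaining = 3.88097 − 1.68 = 2.20097 mol; mass = 2.20097 mol × 36.46 g/mol = 80.25 g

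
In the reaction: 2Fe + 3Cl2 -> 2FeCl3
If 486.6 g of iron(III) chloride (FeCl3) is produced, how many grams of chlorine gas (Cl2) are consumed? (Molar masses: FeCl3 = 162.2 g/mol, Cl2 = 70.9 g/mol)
Moles of FeCl3 = 486.6 g ÷ 162.2 g/mol = 3 mol
Mole ratio: 3 mol Cl2 / 2 mol FeCl3
Moles of Cl2 = 3 × (3/2) = 4.5 mol
Mass of Cl2 = 4.5 mol × 70.9 g/mol = 319.1 g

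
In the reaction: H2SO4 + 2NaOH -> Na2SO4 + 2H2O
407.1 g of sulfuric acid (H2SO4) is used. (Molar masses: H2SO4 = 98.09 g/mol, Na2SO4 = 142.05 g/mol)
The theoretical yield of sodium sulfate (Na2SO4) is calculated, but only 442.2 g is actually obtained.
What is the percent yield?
Moles of H2SO4 = 407.1 g ÷ 98.09 g/mol = 4.15027 mol
Mole ratio: 1 mol Na2SO4 / 1 mol H2SO4
Moles of Na2SO4 = 4.15027 × (1/1) = 4.15027 mol
Theoretical yield = 4.15027 mol × 142.05 g/mol = 589.55 g
Actual yield = 442.2 g
Percent yield = (442.2 / 589.55) × 100% = 75.0%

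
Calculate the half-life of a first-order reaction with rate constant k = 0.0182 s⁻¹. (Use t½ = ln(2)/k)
38.09 s

t½ = ln(2)/k = 0.6931/0.0182 = 38.09 s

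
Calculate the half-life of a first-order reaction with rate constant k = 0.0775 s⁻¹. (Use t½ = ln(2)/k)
8.94 s

t½ = ln(2)/k = 0.6931/0.0775 = 8.94 s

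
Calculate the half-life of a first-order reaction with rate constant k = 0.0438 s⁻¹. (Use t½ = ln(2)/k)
15.83 s

t½ = ln(2)/k = 0.6931/0.0438 = 15.83 s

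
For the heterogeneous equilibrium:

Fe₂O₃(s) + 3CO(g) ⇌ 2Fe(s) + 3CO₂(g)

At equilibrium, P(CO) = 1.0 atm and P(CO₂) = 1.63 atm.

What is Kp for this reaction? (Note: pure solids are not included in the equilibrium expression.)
K_p = 4.331

Solids (Fe₂O₃, Fe) are excluded.
Kp = P(CO₂)³/P(CO)³ = (1.63)³/(1.0)³ = 4.331/1 = 4.331.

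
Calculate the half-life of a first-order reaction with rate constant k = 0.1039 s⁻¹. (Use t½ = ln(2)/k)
6.67 s

t½ = ln(2)/k = 0.6931/0.1039 = 6.67 s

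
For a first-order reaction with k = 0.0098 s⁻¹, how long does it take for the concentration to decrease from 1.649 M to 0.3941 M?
146.05 s

From ln[A] = ln[A]₀ - k·t: t = ln([A]₀/[A])/k = ln(1.649/0.3941)/0.0098 = ln(4.1842)/0.0098 = 1.4313/0.0098 = 146.05 s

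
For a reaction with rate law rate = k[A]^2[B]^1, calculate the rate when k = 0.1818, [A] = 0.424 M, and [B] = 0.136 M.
0.004445 M/s

rate = k·[A]^2·[B]^1 = 0.1818·(0.424)^2·(0.136)^1 = 0.1818·0.179776·0.136 = 0.004445 M/s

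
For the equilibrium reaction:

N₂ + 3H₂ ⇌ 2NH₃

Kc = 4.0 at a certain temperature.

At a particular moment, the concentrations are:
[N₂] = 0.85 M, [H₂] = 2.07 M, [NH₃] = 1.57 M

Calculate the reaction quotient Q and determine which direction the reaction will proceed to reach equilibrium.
Q = 0.327, Q < K, reaction proceeds forward (toward products)

Q = ([NH₃]^2) / ([N₂] × [H₂]^3)
  = ((1.57)^2) / ((0.85)·(2.07)^3) = 2.4649/7.5393 = 0.3269
Since Q = 0.3269 < Kc = 4.0, the reaction proceeds forward (toward products) to reach equilibrium.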